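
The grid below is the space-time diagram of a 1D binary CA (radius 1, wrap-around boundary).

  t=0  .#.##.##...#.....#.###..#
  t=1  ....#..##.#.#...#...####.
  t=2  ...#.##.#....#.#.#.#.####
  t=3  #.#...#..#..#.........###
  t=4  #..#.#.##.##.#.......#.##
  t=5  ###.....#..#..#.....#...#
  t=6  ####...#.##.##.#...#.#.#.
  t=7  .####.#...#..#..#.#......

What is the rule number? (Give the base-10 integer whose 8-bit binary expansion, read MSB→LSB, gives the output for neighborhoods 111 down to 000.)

210

  [7] ### => #  t=0,i=20
  [6] ##. => #  t=0,i=4
  [5] #.# => .  t=0,i=0
  [4] #.. => #  t=0,i=8
  [3] .## => .  t=0,i=3
  [2] .#. => .  t=0,i=1
  [1] ..# => #  t=0,i=10
  [0] ... => .  t=0,i=9
  bits 11010010 = 210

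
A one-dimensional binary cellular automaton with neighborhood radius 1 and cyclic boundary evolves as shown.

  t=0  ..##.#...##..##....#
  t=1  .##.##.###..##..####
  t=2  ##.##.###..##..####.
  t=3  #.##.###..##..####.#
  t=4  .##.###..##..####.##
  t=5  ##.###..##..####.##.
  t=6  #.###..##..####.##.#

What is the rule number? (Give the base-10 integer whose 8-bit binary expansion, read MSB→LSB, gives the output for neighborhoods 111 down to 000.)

  ###|#  b7=1 t=1,i=8
  ##.|.  b6=0 t=0,i=3
  #.#|#  b5=1 t=0,i=4
  #..|.  b4=0 t=0,i=0
  .##|#  b3=1 t=0,i=2
  .#.|#  b2=1 t=0,i=5
  ..#|#  b1=1 t=0,i=1
  ...|#  b0=1 t=0,i=7
  bits 10101111 = 175

175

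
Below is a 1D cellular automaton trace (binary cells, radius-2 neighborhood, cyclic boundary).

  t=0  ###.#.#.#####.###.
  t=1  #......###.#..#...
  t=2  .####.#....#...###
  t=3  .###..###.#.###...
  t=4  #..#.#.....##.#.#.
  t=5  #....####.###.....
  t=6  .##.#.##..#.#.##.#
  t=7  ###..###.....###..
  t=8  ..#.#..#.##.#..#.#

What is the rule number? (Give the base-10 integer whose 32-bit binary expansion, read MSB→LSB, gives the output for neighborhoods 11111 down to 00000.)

  [31] ##### => .  t=0,i=10
  [30] ####. => #  t=0,i=11
  [29] ###.# => .  t=0,i=2
  [28] ###.. => #  t=3,i=3
  [27] ##.## => .  t=0,i=13
  [26] ##.#. => .  t=0,i=3
  [25] ##..# => .  t=3,i=4
  [24] ##... => .  t=3,i=15
  [23] #.### => #  t=0,i=0
  [22] #.##. => #  t=6,i=1
  [21] #.#.# => .  t=0,i=4
  [20] #.#.. => #  t=1,i=11
  [19] #..## => #  t=3,i=5
  [18] #..#. => .  t=1,i=13
  [17] #...# => #  t=1,i=16
  [16] #.... => #  t=1,i=2
  [15] .#### => #  t=0,i=9
  [14] .###. => .  t=0,i=1
  [13] .##.# => #  t=4,i=12
  [12] .##.. => #  t=6,i=7
  [11] .#.## => #  t=0,i=7
  [10] .#.#. => .  t=0,i=5
  [9] .#..# => .  t=1,i=12
  [8] .#... => #  t=1,i=1
  [7] ..### => .  t=1,i=7
  [6] ..##. => #  t=4,i=11
  [5] ..#.# => .  t=4,i=3
  [4] ..#.. => .  t=1,i=0
  [3] ...## => #  t=1,i=6
  [2] ...#. => #  t=1,i=17
  [1] ....# => .  t=1,i=5
  [0] ..... => #  t=1,i=3
  bits 01010000110110111011100101001101 = 1356577101

1356577101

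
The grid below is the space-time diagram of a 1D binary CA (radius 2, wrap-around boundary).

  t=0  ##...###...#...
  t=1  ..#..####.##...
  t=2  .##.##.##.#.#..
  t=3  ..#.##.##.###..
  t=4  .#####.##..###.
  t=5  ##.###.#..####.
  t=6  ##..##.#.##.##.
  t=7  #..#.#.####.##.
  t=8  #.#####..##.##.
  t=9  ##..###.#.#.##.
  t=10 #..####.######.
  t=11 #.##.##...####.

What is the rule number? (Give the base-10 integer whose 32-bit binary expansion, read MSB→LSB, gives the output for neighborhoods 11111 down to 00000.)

  nb #####: next=#  (t=4,i=3, bit31=1)
  nb ####.: next=#  (t=1,i=7, bit30=1)
  nb ###.#: next=#  (t=1,i=8, bit29=1)
  nb ###..: next=#  (t=0,i=7, bit28=1)
  nb ##.##: next=.  (t=1,i=9, bit27=0)
  nb ##.#.: next=.  (t=2,i=9, bit26=0)
  nb ##..#: next=.  (t=4,i=9, bit25=0)
  nb ##...: next=#  (t=0,i=2, bit24=1)
  nb #.###: next=.  (t=3,i=10, bit23=0)
  nb #.##.: next=#  (t=1,i=10, bit22=1)
  nb #.#.#: next=#  (t=2,i=10, bit21=1)
  nb #.#..: next=#  (t=2,i=12, bit20=1)
  nb #..##: next=#  (t=1,i=4, bit19=1)
  nb #..#.: next=#  (t=7,i=2, bit18=1)
  nb #...#: next=.  (t=0,i=3, bit17=0)
  nb #....: next=.  (t=1,i=13, bit16=0)
  nb .####: next=.  (t=1,i=6, bit15=0)
  nb .###.: next=#  (t=0,i=6, bit14=1)
  nb .##.#: next=#  (t=2,i=2, bit13=1)
  nb .##..: next=.  (t=0,i=1, bit12=0)
  nb .#.##: next=#  (t=3,i=3, bit11=1)
  nb .#.#.: next=#  (t=2,i=11, bit10=1)
  nb .#..#: next=.  (t=1,i=3, bit9=0)
  nb .#...: next=.  (t=0,i=12, bit8=0)
  nb ..###: next=#  (t=0,i=5, bit7=1)
  nb ..##.: next=.  (t=0,i=0, bit6=0)
  nb ..#.#: next=#  (t=3,i=2, bit5=1)
  nb ..#..: next=#  (t=0,i=11, bit4=1)
  nb ...##: next=.  (t=0,i=4, bit3=0)
  nb ...#.: next=#  (t=0,i=10, bit2=1)
  nb ....#: next=.  (t=1,i=0, bit1=0)
  nb .....: next=.  (t=1,i=14, bit0=0)
  bits 11110001011111000110110010110100 = 4051463348

4051463348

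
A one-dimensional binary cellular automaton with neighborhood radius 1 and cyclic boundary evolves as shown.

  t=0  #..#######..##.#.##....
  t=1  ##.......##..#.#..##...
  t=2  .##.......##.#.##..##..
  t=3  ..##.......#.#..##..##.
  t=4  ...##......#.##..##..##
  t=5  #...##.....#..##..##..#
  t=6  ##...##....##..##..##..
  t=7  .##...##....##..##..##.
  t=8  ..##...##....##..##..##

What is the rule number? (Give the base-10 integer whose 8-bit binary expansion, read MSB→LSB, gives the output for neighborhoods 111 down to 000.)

  nb ###: next=.  (t=0,i=4, bit7=0)
  nb ##.: next=#  (t=0,i=9, bit6=1)
  nb #.#: next=.  (t=0,i=14, bit5=0)
  nb #..: next=#  (t=0,i=1, bit4=1)
  nb .##: next=.  (t=0,i=3, bit3=0)
  nb .#.: next=#  (t=0,i=0, bit2=1)
  nb ..#: next=.  (t=0,i=2, bit1=0)
  nb ...: next=.  (t=0,i=20, bit0=0)
  bits 01010100 = 84

84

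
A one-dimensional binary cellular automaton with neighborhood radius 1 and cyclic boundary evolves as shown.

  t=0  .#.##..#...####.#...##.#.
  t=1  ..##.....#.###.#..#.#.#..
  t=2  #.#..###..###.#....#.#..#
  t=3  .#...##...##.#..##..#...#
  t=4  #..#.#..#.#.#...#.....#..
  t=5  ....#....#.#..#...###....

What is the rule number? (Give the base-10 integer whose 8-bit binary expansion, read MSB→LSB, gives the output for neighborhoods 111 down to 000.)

  nb ###: next=#  (t=0,i=12, bit7=1)
  nb ##.: next=.  (t=0,i=4, bit6=0)
  nb #.#: next=#  (t=0,i=2, bit5=1)
  nb #..: next=.  (t=0,i=5, bit4=0)
  nb .##: next=#  (t=0,i=3, bit3=1)
  nb .#.: next=.  (t=0,i=1, bit2=0)
  nb ..#: next=.  (t=0,i=0, bit1=0)
  nb ...: next=#  (t=0,i=9, bit0=1)
  bits 10101001 = 169

169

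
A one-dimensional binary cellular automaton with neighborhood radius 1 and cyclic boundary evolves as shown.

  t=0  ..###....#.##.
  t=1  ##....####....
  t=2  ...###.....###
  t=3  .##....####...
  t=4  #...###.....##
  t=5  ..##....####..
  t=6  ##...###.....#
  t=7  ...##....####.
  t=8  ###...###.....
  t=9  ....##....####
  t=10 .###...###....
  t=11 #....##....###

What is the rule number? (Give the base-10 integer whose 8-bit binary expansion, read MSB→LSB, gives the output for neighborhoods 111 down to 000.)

  ###|.  b7=0 t=0,i=3
  ##.|.  b6=0 t=0,i=4
  #.#|.  b5=0 t=0,i=10
  #..|.  b4=0 t=0,i=5
  .##|.  b3=0 t=0,i=2
  .#.|#  b2=1 t=0,i=9
  ..#|#  b1=1 t=0,i=1
  ...|#  b0=1 t=0,i=0
  bits 00000111 = 7

7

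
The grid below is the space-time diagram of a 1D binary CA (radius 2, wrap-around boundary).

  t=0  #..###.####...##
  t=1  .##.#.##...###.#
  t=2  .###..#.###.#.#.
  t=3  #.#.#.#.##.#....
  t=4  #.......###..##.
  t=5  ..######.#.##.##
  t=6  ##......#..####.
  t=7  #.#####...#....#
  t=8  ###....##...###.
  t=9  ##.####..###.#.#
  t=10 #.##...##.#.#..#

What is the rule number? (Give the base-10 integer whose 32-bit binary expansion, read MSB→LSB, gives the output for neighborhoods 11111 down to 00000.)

264986667

  [31] ##### => .  t=5,i=4
  [30] ####. => .  t=0,i=9
  [29] ###.# => .  t=0,i=5
  [28] ###.. => .  t=0,i=0
  [27] ##.## => #  t=0,i=6
  [26] ##.#. => #  t=1,i=3
  [25] ##..# => #  t=0,i=1
  [24] ##... => #  t=0,i=11
  [23] #.### => #  t=0,i=7
  [22] #.##. => #  t=1,i=1
  [21] #.#.# => .  t=1,i=4
  [20] #.#.. => .  t=2,i=14
  [19] #..## => #  t=0,i=2
  [18] #..#. => .  t=2,i=5
  [17] #...# => #  t=0,i=12
  [16] #.... => #  t=3,i=13
  [15] .#### => .  t=0,i=8
  [14] .###. => #  t=0,i=4
  [13] .##.# => #  t=1,i=2
  [12] .##.. => .  t=1,i=7
  [11] .#.## => .  t=1,i=0
  [10] .#.#. => .  t=2,i=13
  [9] .#..# => .  t=2,i=15
  [8] .#... => .  t=3,i=12
  [7] ..### => .  t=0,i=3
  [6] ..##. => .  t=4,i=13
  [5] ..#.# => #  t=2,i=6
  [4] ..#.. => .  t=6,i=8
  [3] ...## => #  t=0,i=13
  [2] ...#. => .  t=3,i=15
  [1] ....# => #  t=3,i=14
  [0] ..... => #  t=4,i=3
  bits 00001111110010110110000000101011 = 264986667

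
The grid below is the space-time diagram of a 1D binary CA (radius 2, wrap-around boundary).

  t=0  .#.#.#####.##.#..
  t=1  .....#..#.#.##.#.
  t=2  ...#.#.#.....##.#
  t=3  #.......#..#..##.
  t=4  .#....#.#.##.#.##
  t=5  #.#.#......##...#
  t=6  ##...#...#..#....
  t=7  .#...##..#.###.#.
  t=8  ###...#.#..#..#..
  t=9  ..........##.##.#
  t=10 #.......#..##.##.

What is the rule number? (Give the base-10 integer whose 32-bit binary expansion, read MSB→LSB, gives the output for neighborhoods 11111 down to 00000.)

  nb #####: next=.  (t=0,i=7, bit31=0)
  nb ####.: next=#  (t=0,i=8, bit30=1)
  nb ###.#: next=.  (t=0,i=9, bit29=0)
  nb ###..: next=.  (t=8,i=2, bit28=0)
  nb ##.##: next=#  (t=0,i=10, bit27=1)
  nb ##.#.: next=#  (t=0,i=13, bit26=1)
  nb ##..#: next=.  (t=7,i=7, bit25=0)
  nb ##...: next=.  (t=5,i=13, bit24=0)
  nb #.###: next=#  (t=0,i=5, bit23=1)
  nb #.##.: next=.  (t=0,i=11, bit22=0)
  nb #.#.#: next=.  (t=0,i=3, bit21=0)
  nb #.#..: next=.  (t=0,i=14, bit20=0)
  nb #..##: next=#  (t=3,i=13, bit19=1)
  nb #..#.: next=#  (t=1,i=7, bit18=1)
  nb #...#: next=.  (t=0,i=16, bit17=0)
  nb #....: next=.  (t=1,i=0, bit16=0)
  nb .####: next=.  (t=0,i=6, bit15=0)
  nb .###.: next=.  (t=7,i=12, bit14=0)
  nb .##.#: next=#  (t=0,i=12, bit13=1)
  nb .##..: next=#  (t=5,i=12, bit12=1)
  nb .#.##: next=.  (t=0,i=4, bit11=0)
  nb .#.#.: next=.  (t=0,i=2, bit10=0)
  nb .#..#: next=.  (t=1,i=6, bit9=0)
  nb .#...: next=#  (t=0,i=15, bit8=1)
  nb ..###: next=.  (t=8,i=0, bit7=0)
  nb ..##.: next=.  (t=2,i=13, bit6=0)
  nb ..#.#: next=.  (t=0,i=1, bit5=0)
  nb ..#..: next=#  (t=1,i=5, bit4=1)
  nb ...##: next=.  (t=2,i=12, bit3=0)
  nb ...#.: next=.  (t=0,i=0, bit2=0)
  nb ....#: next=#  (t=1,i=3, bit1=1)
  nb .....: next=.  (t=1,i=1, bit0=0)
  bits 01001100100011000011000100010010 = 1284256018

1284256018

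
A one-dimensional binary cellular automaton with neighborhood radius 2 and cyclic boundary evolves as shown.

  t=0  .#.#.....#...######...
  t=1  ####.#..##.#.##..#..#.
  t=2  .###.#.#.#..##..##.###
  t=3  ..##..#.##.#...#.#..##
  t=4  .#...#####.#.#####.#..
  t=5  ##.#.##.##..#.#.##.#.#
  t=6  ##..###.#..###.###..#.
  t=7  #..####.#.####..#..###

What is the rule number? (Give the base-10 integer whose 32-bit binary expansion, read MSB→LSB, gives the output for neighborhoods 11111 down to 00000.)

  ##### -> .   bit 31 = 0  t=0,i=15
  ####. -> #   bit 30 = 1  t=0,i=17
  ###.# -> #   bit 29 = 1  t=1,i=3
  ###.. -> .   bit 28 = 0  t=0,i=18
  ##.## -> .   bit 27 = 0  t=2,i=0
  ##.#. -> .   bit 26 = 0  t=1,i=4
  ##..# -> .   bit 25 = 0  t=1,i=15
  ##... -> .   bit 24 = 0  t=0,i=19
  #.### -> .   bit 23 = 0  t=1,i=0
  #.##. -> #   bit 22 = 1  t=1,i=13
  #.#.# -> .   bit 21 = 0  t=1,i=11
  #.#.. -> #   bit 20 = 1  t=0,i=3
  #..## -> #   bit 19 = 1  t=1,i=7
  #..#. -> #   bit 18 = 1  t=1,i=16
  #...# -> #   bit 17 = 1  t=0,i=11
  #.... -> #   bit 16 = 1  t=0,i=5
  .#### -> #   bit 15 = 1  t=0,i=14
  .###. -> #   bit 14 = 1  t=2,i=2
  .##.# -> #   bit 13 = 1  t=1,i=9
  .##.. -> .   bit 12 = 0  t=1,i=14
  .#.## -> #   bit 11 = 1  t=1,i=12
  .#.#. -> #   bit 10 = 1  t=0,i=2
  .#..# -> .   bit 9 = 0  t=1,i=6
  .#... -> .   bit 8 = 0  t=0,i=4
  ..### -> #   bit 7 = 1  t=0,i=13
  ..##. -> .   bit 6 = 0  t=1,i=8
  ..#.# -> #   bit 5 = 1  t=0,i=1
  ..#.. -> #   bit 4 = 1  t=0,i=9
  ...## -> .   bit 3 = 0  t=0,i=12
  ...#. -> #   bit 2 = 1  t=0,i=0
  ....# -> .   bit 1 = 0  t=0,i=7
  ..... -> .   bit 0 = 0  t=0,i=6
  bits 01100000010111111110110010110100 = 1616899252

1616899252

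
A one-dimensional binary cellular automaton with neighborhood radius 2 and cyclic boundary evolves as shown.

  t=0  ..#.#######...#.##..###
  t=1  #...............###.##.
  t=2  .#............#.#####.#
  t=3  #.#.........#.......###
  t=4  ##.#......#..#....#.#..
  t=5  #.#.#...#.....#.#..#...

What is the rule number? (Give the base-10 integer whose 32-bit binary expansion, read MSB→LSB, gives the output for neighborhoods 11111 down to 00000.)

  ##### -> .   bit 31 = 0  t=0,i=6
  ####. -> .   bit 30 = 0  t=0,i=9
  ###.# -> #   bit 29 = 1  t=1,i=18
  ###.. -> .   bit 28 = 0  t=0,i=10
  ##.## -> #   bit 27 = 1  t=1,i=19
  ##.#. -> #   bit 26 = 1  t=1,i=22
  ##..# -> #   bit 25 = 1  t=0,i=0
  ##... -> .   bit 24 = 0  t=0,i=11
  #.### -> .   bit 23 = 0  t=0,i=4
  #.##. -> #   bit 22 = 1  t=0,i=16
  #.#.# -> #   bit 21 = 1  t=2,i=22
  #.#.. -> .   bit 20 = 0  t=1,i=0
  #..## -> .   bit 19 = 0  t=0,i=19
  #..#. -> .   bit 18 = 0  t=0,i=1
  #...# -> .   bit 17 = 0  t=0,i=12
  #.... -> .   bit 16 = 0  t=1,i=2
  .#### -> .   bit 15 = 0  t=0,i=5
  .###. -> #   bit 14 = 1  t=0,i=21
  .##.# -> .   bit 13 = 0  t=1,i=21
  .##.. -> #   bit 12 = 1  t=0,i=17
  .#.## -> .   bit 11 = 0  t=0,i=3
  .#.#. -> #   bit 10 = 1  t=2,i=0
  .#..# -> .   bit 9 = 0  t=4,i=11
  .#... -> #   bit 8 = 1  t=1,i=1
  ..### -> #   bit 7 = 1  t=0,i=20
  ..##. -> #   bit 6 = 1  t=4,i=0
  ..#.# -> .   bit 5 = 0  t=0,i=2
  ..#.. -> .   bit 4 = 0  t=3,i=12
  ...## -> .   bit 3 = 0  t=1,i=15
  ...#. -> .   bit 2 = 0  t=0,i=13
  ....# -> #   bit 1 = 1  t=1,i=14
  ..... -> .   bit 0 = 0  t=1,i=3
  bits 00101110011000000101010111000010 = 778065346

778065346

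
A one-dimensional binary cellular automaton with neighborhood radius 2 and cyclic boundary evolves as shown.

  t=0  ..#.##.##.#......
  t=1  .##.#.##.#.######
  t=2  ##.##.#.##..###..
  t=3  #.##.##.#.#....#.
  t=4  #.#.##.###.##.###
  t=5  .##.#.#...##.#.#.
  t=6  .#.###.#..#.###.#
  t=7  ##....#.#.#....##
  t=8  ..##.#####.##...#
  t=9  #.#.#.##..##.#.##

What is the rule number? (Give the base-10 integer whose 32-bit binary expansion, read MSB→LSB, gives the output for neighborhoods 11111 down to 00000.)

  nb #####: next=#  (t=1,i=13, bit31=1)
  nb ####.: next=.  (t=1,i=15, bit30=0)
  nb ###.#: next=.  (t=1,i=16, bit29=0)
  nb ###..: next=.  (t=2,i=14, bit28=0)
  nb ##.##: next=#  (t=0,i=6, bit27=1)
  nb ##.#.: next=#  (t=0,i=9, bit26=1)
  nb ##..#: next=#  (t=2,i=10, bit25=1)
  nb ##...: next=#  (t=7,i=2, bit24=1)
  nb #.###: next=.  (t=1,i=11, bit23=0)
  nb #.##.: next=#  (t=0,i=4, bit22=1)
  nb #.#.#: next=#  (t=1,i=4, bit21=1)
  nb #.#..: next=.  (t=0,i=10, bit20=0)
  nb #..##: next=.  (t=2,i=11, bit19=0)
  nb #..#.: next=.  (t=6,i=9, bit18=0)
  nb #...#: next=.  (t=5,i=8, bit17=0)
  nb #....: next=#  (t=0,i=12, bit16=1)
  nb .####: next=#  (t=1,i=12, bit15=1)
  nb .###.: next=.  (t=2,i=13, bit14=0)
  nb .##.#: next=.  (t=0,i=5, bit13=0)
  nb .##..: next=.  (t=2,i=9, bit12=0)
  nb .#.##: next=.  (t=0,i=3, bit11=0)
  nb .#.#.: next=#  (t=3,i=9, bit10=1)
  nb .#..#: next=#  (t=5,i=16, bit9=1)
  nb .#...: next=#  (t=0,i=11, bit8=1)
  nb ..###: next=.  (t=2,i=12, bit7=0)
  nb ..##.: next=#  (t=2,i=0, bit6=1)
  nb ..#.#: next=#  (t=0,i=2, bit5=1)
  nb ..#..: next=#  (t=8,i=16, bit4=1)
  nb ...##: next=.  (t=5,i=9, bit3=0)
  nb ...#.: next=#  (t=0,i=1, bit2=1)
  nb ....#: next=.  (t=0,i=0, bit1=0)
  nb .....: next=#  (t=0,i=13, bit0=1)
  bits 10001111011000011000011101110101 = 2405533557

2405533557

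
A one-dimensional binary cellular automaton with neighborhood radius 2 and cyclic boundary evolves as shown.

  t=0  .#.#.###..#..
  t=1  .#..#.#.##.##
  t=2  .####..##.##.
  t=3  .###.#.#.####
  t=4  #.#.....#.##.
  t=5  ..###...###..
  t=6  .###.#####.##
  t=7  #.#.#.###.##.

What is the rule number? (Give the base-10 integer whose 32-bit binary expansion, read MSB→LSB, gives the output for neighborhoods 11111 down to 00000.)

  nb #####: next=#  (t=6,i=7, bit31=1)
  nb ####.: next=#  (t=2,i=3, bit30=1)
  nb ###.#: next=.  (t=3,i=3, bit29=0)
  nb ###..: next=.  (t=0,i=7, bit28=0)
  nb ##.##: next=#  (t=1,i=10, bit27=1)
  nb ##.#.: next=.  (t=1,i=0, bit26=0)
  nb ##..#: next=#  (t=0,i=8, bit25=1)
  nb ##...: next=#  (t=5,i=5, bit24=1)
  nb #.###: next=.  (t=0,i=5, bit23=0)
  nb #.##.: next=#  (t=1,i=8, bit22=1)
  nb #.#.#: next=.  (t=0,i=3, bit21=0)
  nb #.#..: next=#  (t=1,i=1, bit20=1)
  nb #..##: next=.  (t=2,i=0, bit19=0)
  nb #..#.: next=#  (t=0,i=9, bit18=1)
  nb #...#: next=#  (t=0,i=12, bit17=1)
  nb #....: next=#  (t=4,i=4, bit16=1)
  nb .####: next=#  (t=2,i=2, bit15=1)
  nb .###.: next=#  (t=0,i=6, bit14=1)
  nb .##.#: next=.  (t=1,i=9, bit13=0)
  nb .##..: next=#  (t=2,i=11, bit12=1)
  nb .#.##: next=#  (t=0,i=4, bit11=1)
  nb .#.#.: next=.  (t=0,i=2, bit10=0)
  nb .#..#: next=#  (t=1,i=2, bit9=1)
  nb .#...: next=#  (t=0,i=11, bit8=1)
  nb ..###: next=#  (t=2,i=1, bit7=1)
  nb ..##.: next=#  (t=2,i=7, bit6=1)
  nb ..#.#: next=#  (t=0,i=1, bit5=1)
  nb ..#..: next=.  (t=0,i=10, bit4=0)
  nb ...##: next=#  (t=5,i=1, bit3=1)
  nb ...#.: next=.  (t=0,i=0, bit2=0)
  nb ....#: next=.  (t=4,i=6, bit1=0)
  nb .....: next=.  (t=4,i=5, bit0=0)
  bits 11001011010101111101101111101000 = 3411532776

3411532776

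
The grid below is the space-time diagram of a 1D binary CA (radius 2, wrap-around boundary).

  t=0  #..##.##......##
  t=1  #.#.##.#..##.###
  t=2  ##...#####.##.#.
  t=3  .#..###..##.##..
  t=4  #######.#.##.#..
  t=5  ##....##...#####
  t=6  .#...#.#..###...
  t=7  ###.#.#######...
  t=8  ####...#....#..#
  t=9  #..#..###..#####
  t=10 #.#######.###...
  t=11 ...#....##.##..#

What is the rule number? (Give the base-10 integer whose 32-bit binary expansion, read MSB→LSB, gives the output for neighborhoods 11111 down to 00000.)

  nb #####: next=.  (t=2,i=7, bit31=0)
  nb ####.: next=.  (t=1,i=15, bit30=0)
  nb ###.#: next=#  (t=1,i=0, bit29=1)
  nb ###..: next=#  (t=0,i=0, bit28=1)
  nb ##.##: next=#  (t=0,i=5, bit27=1)
  nb ##.#.: next=#  (t=1,i=1, bit26=1)
  nb ##..#: next=.  (t=0,i=1, bit25=0)
  nb ##...: next=.  (t=0,i=8, bit24=0)
  nb #.###: next=.  (t=1,i=13, bit23=0)
  nb #.##.: next=.  (t=0,i=6, bit22=0)
  nb #.#.#: next=.  (t=1,i=2, bit21=0)
  nb #.#..: next=#  (t=1,i=7, bit20=1)
  nb #..##: next=#  (t=0,i=2, bit19=1)
  nb #..#.: next=#  (t=9,i=2, bit18=1)
  nb #...#: next=.  (t=2,i=3, bit17=0)
  nb #....: next=.  (t=0,i=9, bit16=0)
  nb .####: next=#  (t=1,i=14, bit15=1)
  nb .###.: next=#  (t=0,i=15, bit14=1)
  nb .##.#: next=#  (t=0,i=4, bit13=1)
  nb .##..: next=#  (t=0,i=7, bit12=1)
  nb .#.##: next=.  (t=1,i=3, bit11=0)
  nb .#.#.: next=#  (t=6,i=6, bit10=1)
  nb .#..#: next=#  (t=1,i=8, bit9=1)
  nb .#...: next=#  (t=6,i=2, bit8=1)
  nb ..###: next=#  (t=0,i=14, bit7=1)
  nb ..##.: next=.  (t=0,i=3, bit6=0)
  nb ..#.#: next=.  (t=6,i=5, bit5=0)
  nb ..#..: next=#  (t=3,i=1, bit4=1)
  nb ...##: next=#  (t=0,i=13, bit3=1)
  nb ...#.: next=#  (t=3,i=0, bit2=1)
  nb ....#: next=.  (t=0,i=12, bit1=0)
  nb .....: next=#  (t=0,i=10, bit0=1)
  bits 00111100000111001111011110011101 = 1008531357

1008531357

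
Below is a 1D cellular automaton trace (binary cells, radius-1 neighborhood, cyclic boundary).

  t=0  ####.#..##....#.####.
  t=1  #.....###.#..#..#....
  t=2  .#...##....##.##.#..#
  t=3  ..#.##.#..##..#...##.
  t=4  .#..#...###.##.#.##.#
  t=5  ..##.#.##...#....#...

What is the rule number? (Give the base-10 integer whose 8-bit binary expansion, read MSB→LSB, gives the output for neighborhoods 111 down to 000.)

  [7] ### => .  t=0,i=1
  [6] ##. => .  t=0,i=3
  [5] #.# => .  t=0,i=4
  [4] #.. => #  t=0,i=6
  [3] .## => #  t=0,i=0
  [2] .#. => .  t=0,i=5
  [1] ..# => #  t=0,i=7
  [0] ... => .  t=0,i=11
  bits 00011010 = 26

26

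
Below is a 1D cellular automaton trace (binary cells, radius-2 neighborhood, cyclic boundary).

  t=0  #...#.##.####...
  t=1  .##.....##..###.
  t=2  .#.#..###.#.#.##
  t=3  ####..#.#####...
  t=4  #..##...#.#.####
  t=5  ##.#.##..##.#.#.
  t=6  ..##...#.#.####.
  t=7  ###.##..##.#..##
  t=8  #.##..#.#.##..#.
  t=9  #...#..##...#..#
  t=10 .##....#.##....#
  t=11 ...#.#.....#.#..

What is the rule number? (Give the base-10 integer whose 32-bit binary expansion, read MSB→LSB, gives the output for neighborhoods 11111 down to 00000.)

3216115146

  ##### -> #   bit 31 = 1  t=3,i=10
  ####. -> .   bit 30 = 0  t=0,i=11
  ###.# -> #   bit 29 = 1  t=2,i=8
  ###.. -> #   bit 28 = 1  t=0,i=12
  ##.## -> #   bit 27 = 1  t=0,i=8
  ##.#. -> #   bit 26 = 1  t=2,i=0
  ##..# -> #   bit 25 = 1  t=1,i=10
  ##... -> #   bit 24 = 1  t=0,i=13
  #.### -> #   bit 23 = 1  t=0,i=9
  #.##. -> .   bit 22 = 0  t=0,i=6
  #.#.# -> #   bit 21 = 1  t=2,i=1
  #.#.. -> #   bit 20 = 1  t=2,i=3
  #..## -> .   bit 19 = 0  t=1,i=0
  #..#. -> .   bit 18 = 0  t=3,i=5
  #...# -> #   bit 17 = 1  t=0,i=2
  #.... -> .   bit 16 = 0  t=1,i=4
  .#### -> .   bit 15 = 0  t=0,i=10
  .###. -> .   bit 14 = 0  t=1,i=13
  .##.# -> .   bit 13 = 0  t=0,i=7
  .##.. -> .   bit 12 = 0  t=1,i=2
  .#.## -> .   bit 11 = 0  t=0,i=5
  .#.#. -> #   bit 10 = 1  t=2,i=2
  .#..# -> .   bit 9 = 0  t=2,i=4
  .#... -> #   bit 8 = 1  t=0,i=1
  ..### -> #   bit 7 = 1  t=1,i=12
  ..##. -> #   bit 6 = 1  t=1,i=1
  ..#.# -> .   bit 5 = 0  t=0,i=4
  ..#.. -> .   bit 4 = 0  t=0,i=0
  ...## -> #   bit 3 = 1  t=1,i=7
  ...#. -> .   bit 2 = 0  t=0,i=3
  ....# -> #   bit 1 = 1  t=1,i=6
  ..... -> .   bit 0 = 0  t=1,i=5
  bits 10111111101100100000010111001010 = 3216115146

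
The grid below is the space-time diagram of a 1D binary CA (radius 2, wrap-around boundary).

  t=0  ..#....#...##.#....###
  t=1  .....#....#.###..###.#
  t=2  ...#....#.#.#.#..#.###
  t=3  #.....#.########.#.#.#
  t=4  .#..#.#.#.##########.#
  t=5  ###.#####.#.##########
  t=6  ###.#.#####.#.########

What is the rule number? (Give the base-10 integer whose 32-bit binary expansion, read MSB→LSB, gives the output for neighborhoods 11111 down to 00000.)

  #####|#  b31=1 t=3,i=10
  ####.|#  b30=1 t=3,i=14
  ###.#|#  b29=1 t=1,i=19
  ###..|#  b28=1 t=0,i=21
  ##.##|.  b27=0 t=5,i=3
  ##.#.|#  b26=1 t=0,i=13
  ##..#|.  b25=0 t=0,i=0
  ##...|#  b24=1 t=2,i=0
  #.###|#  b23=1 t=1,i=12
  #.##.|#  b22=1 t=3,i=21
  #.#.#|#  b21=1 t=2,i=10
  #.#..|#  b20=1 t=0,i=14
  #..##|.  b19=0 t=1,i=16
  #..#.|.  b18=0 t=0,i=1
  #...#|.  b17=0 t=0,i=9
  #....|.  b16=0 t=0,i=4
  .####|.  b15=0 t=3,i=9
  .###.|.  b14=0 t=0,i=20
  .##.#|#  b13=1 t=0,i=12
  .##..|.  b12=0 t=3,i=0
  .#.##|.  b11=0 t=1,i=11
  .#.#.|#  b10=1 t=2,i=9
  .#..#|#  b9=1 t=2,i=15
  .#...|.  b8=0 t=0,i=3
  ..###|#  b7=1 t=0,i=19
  ..##.|.  b6=0 t=0,i=11
  ..#.#|#  b5=1 t=1,i=10
  ..#..|.  b4=0 t=0,i=2
  ...##|#  b3=1 t=0,i=10
  ...#.|.  b2=0 t=0,i=6
  ....#|#  b1=1 t=0,i=5
  .....|.  b0=0 t=1,i=2
  bits 11110101111100000010011010101010 = 4126156458

4126156458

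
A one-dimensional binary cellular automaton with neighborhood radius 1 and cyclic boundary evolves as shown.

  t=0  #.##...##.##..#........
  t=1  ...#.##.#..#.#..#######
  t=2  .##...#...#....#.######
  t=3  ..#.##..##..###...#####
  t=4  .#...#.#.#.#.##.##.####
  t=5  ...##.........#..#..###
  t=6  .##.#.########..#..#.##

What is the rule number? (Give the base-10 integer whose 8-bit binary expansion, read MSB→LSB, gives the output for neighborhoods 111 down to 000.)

  nb ###: next=#  (t=1,i=17, bit7=1)
  nb ##.: next=#  (t=0,i=3, bit6=1)
  nb #.#: next=.  (t=0,i=1, bit5=0)
  nb #..: next=.  (t=0,i=4, bit4=0)
  nb .##: next=.  (t=0,i=2, bit3=0)
  nb .#.: next=.  (t=0,i=0, bit2=0)
  nb ..#: next=#  (t=0,i=6, bit1=1)
  nb ...: next=#  (t=0,i=5, bit0=1)
  bits 11000011 = 195

195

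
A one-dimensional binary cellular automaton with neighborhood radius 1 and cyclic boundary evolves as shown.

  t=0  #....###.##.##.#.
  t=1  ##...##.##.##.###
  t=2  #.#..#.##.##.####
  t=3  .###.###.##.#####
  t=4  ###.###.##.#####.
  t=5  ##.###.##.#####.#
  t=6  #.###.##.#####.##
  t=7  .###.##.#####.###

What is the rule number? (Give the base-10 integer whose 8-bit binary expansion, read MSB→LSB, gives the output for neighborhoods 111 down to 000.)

188

  nb ###: next=#  (t=0,i=6, bit7=1)
  nb ##.: next=.  (t=0,i=7, bit6=0)
  nb #.#: next=#  (t=0,i=8, bit5=1)
  nb #..: next=#  (t=0,i=1, bit4=1)
  nb .##: next=#  (t=0,i=5, bit3=1)
  nb .#.: next=#  (t=0,i=0, bit2=1)
  nb ..#: next=.  (t=0,i=4, bit1=0)
  nb ...: next=.  (t=0,i=2, bit0=0)
  bits 10111100 = 188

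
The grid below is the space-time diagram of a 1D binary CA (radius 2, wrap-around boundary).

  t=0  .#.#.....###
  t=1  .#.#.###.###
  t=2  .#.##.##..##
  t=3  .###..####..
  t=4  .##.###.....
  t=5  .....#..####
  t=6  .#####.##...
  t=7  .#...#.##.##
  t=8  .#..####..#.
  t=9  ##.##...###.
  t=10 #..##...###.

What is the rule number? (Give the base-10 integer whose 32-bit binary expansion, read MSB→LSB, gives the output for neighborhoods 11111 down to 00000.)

  nb #####: next=.  (t=6,i=3, bit31=0)
  nb ####.: next=.  (t=3,i=8, bit30=0)
  nb ###.#: next=#  (t=0,i=11, bit29=1)
  nb ###..: next=.  (t=3,i=3, bit28=0)
  nb ##.##: next=.  (t=1,i=8, bit27=0)
  nb ##.#.: next=.  (t=0,i=0, bit26=0)
  nb ##..#: next=#  (t=2,i=8, bit25=1)
  nb ##...: next=.  (t=3,i=10, bit24=0)
  nb #.###: next=.  (t=1,i=5, bit23=0)
  nb #.##.: next=#  (t=2,i=3, bit22=1)
  nb #.#.#: next=#  (t=0,i=1, bit21=1)
  nb #.#..: next=#  (t=0,i=3, bit20=1)
  nb #..##: next=#  (t=2,i=9, bit19=1)
  nb #..#.: next=#  (t=8,i=0, bit18=1)
  nb #...#: next=.  (t=3,i=11, bit17=0)
  nb #....: next=#  (t=0,i=5, bit16=1)
  nb .####: next=.  (t=3,i=7, bit15=0)
  nb .###.: next=#  (t=0,i=10, bit14=1)
  nb .##.#: next=.  (t=2,i=4, bit13=0)
  nb .##..: next=#  (t=2,i=7, bit12=1)
  nb .#.##: next=#  (t=1,i=4, bit11=1)
  nb .#.#.: next=.  (t=0,i=2, bit10=0)
  nb .#..#: next=.  (t=5,i=6, bit9=0)
  nb .#...: next=.  (t=0,i=4, bit8=0)
  nb ..###: next=#  (t=0,i=9, bit7=1)
  nb ..##.: next=.  (t=2,i=10, bit6=0)
  nb ..#.#: next=#  (t=7,i=5, bit5=1)
  nb ..#..: next=#  (t=5,i=5, bit4=1)
  nb ...##: next=.  (t=0,i=8, bit3=0)
  nb ...#.: next=#  (t=5,i=4, bit2=1)
  nb ....#: next=#  (t=0,i=7, bit1=1)
  nb .....: next=#  (t=0,i=6, bit0=1)
  bits 00100010011111010101100010110111 = 578640055

578640055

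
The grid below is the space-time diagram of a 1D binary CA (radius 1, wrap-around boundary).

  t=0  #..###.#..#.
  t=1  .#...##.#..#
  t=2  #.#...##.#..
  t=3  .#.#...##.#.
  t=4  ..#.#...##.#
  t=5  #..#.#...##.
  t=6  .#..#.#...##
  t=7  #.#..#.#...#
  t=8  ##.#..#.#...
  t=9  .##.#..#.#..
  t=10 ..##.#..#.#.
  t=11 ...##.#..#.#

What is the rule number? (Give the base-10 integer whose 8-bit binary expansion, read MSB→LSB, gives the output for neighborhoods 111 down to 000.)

112

  [7] ### => .  t=0,i=4
  [6] ##. => #  t=0,i=5
  [5] #.# => #  t=0,i=6
  [4] #.. => #  t=0,i=1
  [3] .## => .  t=0,i=3
  [2] .#. => .  t=0,i=0
  [1] ..# => .  t=0,i=2
  [0] ... => .  t=1,i=3
  bits 01110000 = 112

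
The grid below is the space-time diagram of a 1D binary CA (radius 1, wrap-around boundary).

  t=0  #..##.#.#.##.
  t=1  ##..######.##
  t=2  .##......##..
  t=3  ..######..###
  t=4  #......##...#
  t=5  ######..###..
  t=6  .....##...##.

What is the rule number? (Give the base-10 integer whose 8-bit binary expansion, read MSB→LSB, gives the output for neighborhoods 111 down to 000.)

  ### -> .   bit 7 = 0  t=1,i=0
  ##. -> #   bit 6 = 1  t=0,i=4
  #.# -> #   bit 5 = 1  t=0,i=5
  #.. -> #   bit 4 = 1  t=0,i=1
  .## -> .   bit 3 = 0  t=0,i=3
  .#. -> #   bit 2 = 1  t=0,i=0
  ..# -> .   bit 1 = 0  t=0,i=2
  ... -> #   bit 0 = 1  t=2,i=4
  bits 01110101 = 117

117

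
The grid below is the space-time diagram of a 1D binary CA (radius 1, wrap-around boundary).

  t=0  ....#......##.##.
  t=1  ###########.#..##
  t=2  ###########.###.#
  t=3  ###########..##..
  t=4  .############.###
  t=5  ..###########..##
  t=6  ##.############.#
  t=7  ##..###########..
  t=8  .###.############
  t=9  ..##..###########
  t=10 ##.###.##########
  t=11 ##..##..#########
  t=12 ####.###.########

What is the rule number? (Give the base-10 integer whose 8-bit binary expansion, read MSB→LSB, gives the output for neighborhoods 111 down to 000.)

  [7] ### => #  t=1,i=0
  [6] ##. => #  t=0,i=12
  [5] #.# => .  t=0,i=13
  [4] #.. => #  t=0,i=5
  [3] .## => .  t=0,i=11
  [2] .#. => #  t=0,i=4
  [1] ..# => #  t=0,i=3
  [0] ... => #  t=0,i=0
  bits 11010111 = 215

215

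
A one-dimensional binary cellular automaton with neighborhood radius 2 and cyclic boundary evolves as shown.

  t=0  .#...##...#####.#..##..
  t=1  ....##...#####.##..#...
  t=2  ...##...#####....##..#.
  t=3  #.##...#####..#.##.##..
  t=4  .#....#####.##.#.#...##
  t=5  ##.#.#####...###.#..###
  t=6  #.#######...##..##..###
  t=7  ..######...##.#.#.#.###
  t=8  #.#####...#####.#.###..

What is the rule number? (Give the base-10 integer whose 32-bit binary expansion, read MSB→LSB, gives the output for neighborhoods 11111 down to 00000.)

  nb #####: next=#  (t=0,i=12, bit31=1)
  nb ####.: next=#  (t=0,i=13, bit30=1)
  nb ###.#: next=.  (t=0,i=14, bit29=0)
  nb ###..: next=.  (t=2,i=12, bit28=0)
  nb ##.##: next=.  (t=1,i=14, bit27=0)
  nb ##.#.: next=#  (t=0,i=15, bit26=1)
  nb ##..#: next=#  (t=1,i=17, bit25=1)
  nb ##...: next=.  (t=0,i=7, bit24=0)
  nb #.###: next=#  (t=5,i=5, bit23=1)
  nb #.##.: next=.  (t=1,i=15, bit22=0)
  nb #.#.#: next=#  (t=4,i=15, bit21=1)
  nb #.#..: next=#  (t=0,i=16, bit20=1)
  nb #..##: next=.  (t=0,i=18, bit19=0)
  nb #..#.: next=#  (t=1,i=18, bit18=1)
  nb #...#: next=.  (t=0,i=3, bit17=0)
  nb #....: next=#  (t=1,i=21, bit16=1)
  nb .####: next=#  (t=0,i=11, bit15=1)
  nb .###.: next=.  (t=5,i=14, bit14=0)
  nb .##.#: next=#  (t=3,i=17, bit13=1)
  nb .##..: next=.  (t=0,i=6, bit12=0)
  nb .#.##: next=#  (t=3,i=1, bit11=1)
  nb .#.#.: next=.  (t=4,i=16, bit10=0)
  nb .#..#: next=.  (t=0,i=17, bit9=0)
  nb .#...: next=.  (t=0,i=2, bit8=0)
  nb ..###: next=#  (t=0,i=10, bit7=1)
  nb ..##.: next=#  (t=0,i=5, bit6=1)
  nb ..#.#: next=.  (t=3,i=0, bit5=0)
  nb ..#..: next=.  (t=0,i=1, bit4=0)
  nb ...##: next=#  (t=0,i=4, bit3=1)
  nb ...#.: next=.  (t=0,i=0, bit2=0)
  nb ....#: next=.  (t=1,i=2, bit1=0)
  nb .....: next=.  (t=1,i=0, bit0=0)
  bits 11000110101101011010100011001000 = 3333793992

3333793992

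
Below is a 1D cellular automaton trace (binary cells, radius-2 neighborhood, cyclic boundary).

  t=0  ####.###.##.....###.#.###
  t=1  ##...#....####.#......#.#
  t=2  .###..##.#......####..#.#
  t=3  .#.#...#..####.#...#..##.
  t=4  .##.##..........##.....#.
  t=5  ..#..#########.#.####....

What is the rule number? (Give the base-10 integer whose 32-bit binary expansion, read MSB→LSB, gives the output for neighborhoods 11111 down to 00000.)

  ##### -> #   bit 31 = 1  t=0,i=0
  ####. -> .   bit 30 = 0  t=0,i=2
  ###.# -> .   bit 29 = 0  t=0,i=3
  ###.. -> #   bit 28 = 1  t=1,i=1
  ##.## -> .   bit 27 = 0  t=0,i=4
  ##.#. -> .   bit 26 = 0  t=0,i=19
  ##..# -> .   bit 25 = 0  t=2,i=4
  ##... -> #   bit 24 = 1  t=0,i=11
  #.### -> #   bit 23 = 1  t=0,i=5
  #.##. -> .   bit 22 = 0  t=0,i=9
  #.#.# -> .   bit 21 = 0  t=0,i=20
  #.#.. -> .   bit 20 = 0  t=1,i=15
  #..## -> .   bit 19 = 0  t=2,i=5
  #..#. -> .   bit 18 = 0  t=2,i=21
  #...# -> #   bit 17 = 1  t=1,i=3
  #.... -> #   bit 16 = 1  t=0,i=12
  .#### -> .   bit 15 = 0  t=0,i=23
  .###. -> .   bit 14 = 0  t=0,i=6
  .##.# -> #   bit 13 = 1  t=2,i=7
  .##.. -> #   bit 12 = 1  t=0,i=10
  .#.## -> .   bit 11 = 0  t=0,i=21
  .#.#. -> #   bit 10 = 1  t=2,i=23
  .#..# -> .   bit 9 = 0  t=3,i=8
  .#... -> #   bit 8 = 1  t=1,i=6
  ..### -> .   bit 7 = 0  t=0,i=16
  ..##. -> .   bit 6 = 0  t=2,i=6
  ..#.# -> #   bit 5 = 1  t=1,i=22
  ..#.. -> .   bit 4 = 0  t=1,i=5
  ...## -> #   bit 3 = 1  t=0,i=15
  ...#. -> .   bit 2 = 0  t=1,i=4
  ....# -> .   bit 1 = 0  t=0,i=14
  ..... -> #   bit 0 = 1  t=0,i=13
  bits 10010001100000110011010100101001 = 2441295145

2441295145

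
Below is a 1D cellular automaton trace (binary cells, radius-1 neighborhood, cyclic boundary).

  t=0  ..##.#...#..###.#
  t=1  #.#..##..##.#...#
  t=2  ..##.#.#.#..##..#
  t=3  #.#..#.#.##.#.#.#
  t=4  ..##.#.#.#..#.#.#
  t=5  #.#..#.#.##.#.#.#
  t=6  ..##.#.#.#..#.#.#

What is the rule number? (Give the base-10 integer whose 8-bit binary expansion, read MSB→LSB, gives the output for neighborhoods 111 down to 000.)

  nb ###: next=.  (t=0,i=13, bit7=0)
  nb ##.: next=.  (t=0,i=3, bit6=0)
  nb #.#: next=.  (t=0,i=4, bit5=0)
  nb #..: next=#  (t=0,i=0, bit4=1)
  nb .##: next=#  (t=0,i=2, bit3=1)
  nb .#.: next=#  (t=0,i=5, bit2=1)
  nb ..#: next=.  (t=0,i=1, bit1=0)
  nb ...: next=.  (t=0,i=7, bit0=0)
  bits 00011100 = 28

28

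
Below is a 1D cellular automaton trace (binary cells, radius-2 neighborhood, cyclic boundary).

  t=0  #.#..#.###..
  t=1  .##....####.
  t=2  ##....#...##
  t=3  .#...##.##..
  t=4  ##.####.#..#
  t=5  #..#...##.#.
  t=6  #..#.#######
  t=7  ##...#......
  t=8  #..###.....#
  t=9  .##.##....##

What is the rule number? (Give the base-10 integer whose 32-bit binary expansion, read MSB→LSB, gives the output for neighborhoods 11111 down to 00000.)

  ##### -> .   bit 31 = 0  t=6,i=7
  ####. -> .   bit 30 = 0  t=1,i=9
  ###.# -> .   bit 29 = 0  t=4,i=1
  ###.. -> #   bit 28 = 1  t=0,i=9
  ##.## -> .   bit 27 = 0  t=3,i=7
  ##.#. -> #   bit 26 = 1  t=4,i=7
  ##..# -> #   bit 25 = 1  t=0,i=10
  ##... -> .   bit 24 = 0  t=1,i=3
  #.### -> #   bit 23 = 1  t=0,i=7
  #.##. -> #   bit 22 = 1  t=3,i=8
  #.#.# -> #   bit 21 = 1  t=5,i=10
  #.#.. -> #   bit 20 = 1  t=0,i=2
  #..## -> #   bit 19 = 1  t=1,i=0
  #..#. -> .   bit 18 = 0  t=0,i=4
  #...# -> #   bit 17 = 1  t=2,i=8
  #.... -> .   bit 16 = 0  t=1,i=4
  .#### -> .   bit 15 = 0  t=1,i=8
  .###. -> #   bit 14 = 1  t=0,i=8
  .##.# -> #   bit 13 = 1  t=3,i=6
  .##.. -> .   bit 12 = 0  t=1,i=2
  .#.## -> .   bit 11 = 0  t=0,i=6
  .#.#. -> #   bit 10 = 1  t=0,i=1
  .#..# -> .   bit 9 = 0  t=0,i=3
  .#... -> .   bit 8 = 0  t=2,i=7
  ..### -> .   bit 7 = 0  t=1,i=7
  ..##. -> #   bit 6 = 1  t=1,i=1
  ..#.# -> .   bit 5 = 0  t=0,i=0
  ..#.. -> #   bit 4 = 1  t=2,i=6
  ...## -> #   bit 3 = 1  t=1,i=6
  ...#. -> #   bit 2 = 1  t=2,i=5
  ....# -> .   bit 1 = 0  t=1,i=5
  ..... -> .   bit 0 = 0  t=7,i=8
  bits 00010110111110100110010001011100 = 385508444

385508444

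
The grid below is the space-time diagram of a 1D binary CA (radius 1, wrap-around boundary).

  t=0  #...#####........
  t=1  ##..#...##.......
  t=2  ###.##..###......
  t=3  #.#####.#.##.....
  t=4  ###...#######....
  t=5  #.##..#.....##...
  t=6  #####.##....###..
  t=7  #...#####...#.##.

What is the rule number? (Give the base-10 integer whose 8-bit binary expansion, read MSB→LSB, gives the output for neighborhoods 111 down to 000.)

124

  ###|.  b7=0 t=0,i=5
  ##.|#  b6=1 t=0,i=8
  #.#|#  b5=1 t=2,i=3
  #..|#  b4=1 t=0,i=1
  .##|#  b3=1 t=0,i=4
  .#.|#  b2=1 t=0,i=0
  ..#|.  b1=0 t=0,i=3
  ...|.  b0=0 t=0,i=2
  bits 01111100 = 124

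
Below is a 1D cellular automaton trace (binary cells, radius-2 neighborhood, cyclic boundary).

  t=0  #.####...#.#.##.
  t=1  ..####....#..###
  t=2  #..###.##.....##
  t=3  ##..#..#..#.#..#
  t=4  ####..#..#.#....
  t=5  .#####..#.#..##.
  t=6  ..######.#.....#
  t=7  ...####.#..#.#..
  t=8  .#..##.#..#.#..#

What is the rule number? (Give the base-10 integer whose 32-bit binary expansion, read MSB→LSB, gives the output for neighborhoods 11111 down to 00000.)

  ##### -> #   bit 31 = 1  t=5,i=3
  ####. -> #   bit 30 = 1  t=0,i=4
  ###.# -> .   bit 29 = 0  t=2,i=5
  ###.. -> #   bit 28 = 1  t=0,i=5
  ##.## -> .   bit 27 = 0  t=2,i=6
  ##.#. -> #   bit 26 = 1  t=0,i=15
  ##..# -> #   bit 25 = 1  t=1,i=0
  ##... -> .   bit 24 = 0  t=0,i=6
  #.### -> #   bit 23 = 1  t=0,i=2
  #.##. -> #   bit 22 = 1  t=0,i=13
  #.#.# -> .   bit 21 = 0  t=0,i=0
  #.#.. -> .   bit 20 = 0  t=3,i=12
  #..## -> .   bit 19 = 0  t=1,i=1
  #..#. -> #   bit 18 = 1  t=3,i=3
  #...# -> .   bit 17 = 0  t=0,i=7
  #.... -> #   bit 16 = 1  t=1,i=7
  .#### -> #   bit 15 = 1  t=0,i=3
  .###. -> #   bit 14 = 1  t=1,i=14
  .##.# -> #   bit 13 = 1  t=0,i=14
  .##.. -> .   bit 12 = 0  t=2,i=8
  .#.## -> .   bit 11 = 0  t=0,i=1
  .#.#. -> #   bit 10 = 1  t=0,i=10
  .#..# -> .   bit 9 = 0  t=1,i=11
  .#... -> .   bit 8 = 0  t=4,i=12
  ..### -> .   bit 7 = 0  t=1,i=2
  ..##. -> .   bit 6 = 0  t=5,i=13
  ..#.# -> .   bit 5 = 0  t=0,i=9
  ..#.. -> .   bit 4 = 0  t=1,i=10
  ...## -> .   bit 3 = 0  t=2,i=13
  ...#. -> .   bit 2 = 0  t=0,i=8
  ....# -> #   bit 1 = 1  t=1,i=8
  ..... -> .   bit 0 = 0  t=2,i=11
  bits 11010110110001011110010000000010 = 3603293186

3603293186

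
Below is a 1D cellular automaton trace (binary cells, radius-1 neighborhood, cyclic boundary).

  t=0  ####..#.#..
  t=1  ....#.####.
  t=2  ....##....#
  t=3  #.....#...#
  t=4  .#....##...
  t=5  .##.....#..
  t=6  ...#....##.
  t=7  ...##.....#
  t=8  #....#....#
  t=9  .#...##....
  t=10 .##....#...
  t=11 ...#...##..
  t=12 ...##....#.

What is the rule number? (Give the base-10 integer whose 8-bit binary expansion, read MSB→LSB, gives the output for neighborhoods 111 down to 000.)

  [7] ### => .  t=0,i=1
  [6] ##. => .  t=0,i=3
  [5] #.# => #  t=0,i=7
  [4] #.. => #  t=0,i=4
  [3] .## => .  t=0,i=0
  [2] .#. => #  t=0,i=6
  [1] ..# => .  t=0,i=5
  [0] ... => .  t=1,i=0
  bits 00110100 = 52

52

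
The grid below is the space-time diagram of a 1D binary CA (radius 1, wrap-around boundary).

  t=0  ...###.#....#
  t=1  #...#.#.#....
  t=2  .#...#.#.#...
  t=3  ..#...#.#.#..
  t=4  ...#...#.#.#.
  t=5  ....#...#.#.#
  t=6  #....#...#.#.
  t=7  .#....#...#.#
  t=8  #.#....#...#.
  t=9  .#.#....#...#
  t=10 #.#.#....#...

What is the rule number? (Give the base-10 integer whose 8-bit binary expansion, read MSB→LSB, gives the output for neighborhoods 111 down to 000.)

176

  ### -> #   bit 7 = 1  t=0,i=4
  ##. -> .   bit 6 = 0  t=0,i=5
  #.# -> #   bit 5 = 1  t=0,i=6
  #.. -> #   bit 4 = 1  t=0,i=0
  .## -> .   bit 3 = 0  t=0,i=3
  .#. -> .   bit 2 = 0  t=0,i=7
  ..# -> .   bit 1 = 0  t=0,i=2
  ... -> .   bit 0 = 0  t=0,i=1
  bits 10110000 = 176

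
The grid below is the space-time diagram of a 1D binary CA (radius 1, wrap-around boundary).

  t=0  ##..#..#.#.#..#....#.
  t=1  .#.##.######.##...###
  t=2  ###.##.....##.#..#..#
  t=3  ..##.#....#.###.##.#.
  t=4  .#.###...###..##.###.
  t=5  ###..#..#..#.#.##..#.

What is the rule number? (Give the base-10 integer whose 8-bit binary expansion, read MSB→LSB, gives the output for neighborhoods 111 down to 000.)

  ###|.  b7=0 t=1,i=7
  ##.|#  b6=1 t=0,i=1
  #.#|#  b5=1 t=0,i=8
  #..|.  b4=0 t=0,i=2
  .##|.  b3=0 t=0,i=0
  .#.|#  b2=1 t=0,i=4
  ..#|#  b1=1 t=0,i=3
  ...|.  b0=0 t=0,i=16
  bits 01100110 = 102

102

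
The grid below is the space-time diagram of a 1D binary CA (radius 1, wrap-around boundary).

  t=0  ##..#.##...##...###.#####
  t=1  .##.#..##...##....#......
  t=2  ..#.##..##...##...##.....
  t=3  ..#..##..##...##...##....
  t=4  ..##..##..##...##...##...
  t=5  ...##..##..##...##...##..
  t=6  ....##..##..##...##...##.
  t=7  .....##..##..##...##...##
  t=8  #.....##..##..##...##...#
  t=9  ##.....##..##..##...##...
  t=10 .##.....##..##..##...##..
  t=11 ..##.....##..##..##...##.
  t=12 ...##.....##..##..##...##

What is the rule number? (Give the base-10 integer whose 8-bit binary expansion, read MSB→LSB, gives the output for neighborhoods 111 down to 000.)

  [7] ### => .  t=0,i=0
  [6] ##. => #  t=0,i=1
  [5] #.# => .  t=0,i=5
  [4] #.. => #  t=0,i=2
  [3] .## => .  t=0,i=6
  [2] .#. => #  t=0,i=4
  [1] ..# => .  t=0,i=3
  [0] ... => .  t=0,i=9
  bits 01010100 = 84

84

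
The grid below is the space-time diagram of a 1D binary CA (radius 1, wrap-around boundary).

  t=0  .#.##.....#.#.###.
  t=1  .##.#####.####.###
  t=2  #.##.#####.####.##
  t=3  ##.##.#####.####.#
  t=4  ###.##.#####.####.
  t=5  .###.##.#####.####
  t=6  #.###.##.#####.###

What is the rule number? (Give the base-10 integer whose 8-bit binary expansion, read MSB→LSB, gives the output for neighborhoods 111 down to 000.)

245

  ### -> #   bit 7 = 1  t=0,i=15
  ##. -> #   bit 6 = 1  t=0,i=4
  #.# -> #   bit 5 = 1  t=0,i=2
  #.. -> #   bit 4 = 1  t=0,i=5
  .## -> .   bit 3 = 0  t=0,i=3
  .#. -> #   bit 2 = 1  t=0,i=1
  ..# -> .   bit 1 = 0  t=0,i=0
  ... -> #   bit 0 = 1  t=0,i=6
  bits 11110101 = 245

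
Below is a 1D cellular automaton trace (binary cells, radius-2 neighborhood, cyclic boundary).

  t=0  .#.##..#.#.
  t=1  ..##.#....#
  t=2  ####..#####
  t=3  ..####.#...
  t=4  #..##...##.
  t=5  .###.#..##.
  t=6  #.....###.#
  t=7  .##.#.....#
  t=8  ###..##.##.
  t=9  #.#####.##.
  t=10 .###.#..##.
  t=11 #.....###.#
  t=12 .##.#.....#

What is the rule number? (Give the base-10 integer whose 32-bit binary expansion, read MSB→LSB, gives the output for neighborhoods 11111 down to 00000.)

1405725526

  [31] ##### => .  t=2,i=0
  [30] ####. => #  t=2,i=2
  [29] ###.# => .  t=3,i=5
  [28] ###.. => #  t=2,i=3
  [27] ##.## => .  t=6,i=9
  [26] ##.#. => .  t=1,i=4
  [25] ##..# => #  t=0,i=5
  [24] ##... => #  t=4,i=5
  [23] #.### => #  t=8,i=0
  [22] #.##. => #  t=0,i=3
  [21] #.#.# => .  t=9,i=0
  [20] #.#.. => .  t=0,i=9
  [19] #..## => #  t=1,i=1
  [18] #..#. => .  t=0,i=0
  [17] #...# => .  t=4,i=6
  [16] #.... => #  t=1,i=7
  [15] .#### => #  t=2,i=7
  [14] .###. => .  t=5,i=2
  [13] .##.# => #  t=1,i=3
  [12] .##.. => .  t=0,i=4
  [11] .#.## => #  t=0,i=2
  [10] .#.#. => .  t=0,i=8
  [9] .#..# => #  t=0,i=10
  [8] .#... => #  t=1,i=6
  [7] ..### => .  t=2,i=6
  [6] ..##. => #  t=1,i=2
  [5] ..#.# => .  t=0,i=1
  [4] ..#.. => #  t=1,i=10
  [3] ...## => .  t=3,i=1
  [2] ...#. => #  t=1,i=9
  [1] ....# => #  t=1,i=8
  [0] ..... => .  t=3,i=10
  bits 01010011110010011010101101010110 = 1405725526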